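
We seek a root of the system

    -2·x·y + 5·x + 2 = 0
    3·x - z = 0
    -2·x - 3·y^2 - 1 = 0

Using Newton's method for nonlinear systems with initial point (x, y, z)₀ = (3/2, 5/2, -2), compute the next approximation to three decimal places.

(-14.875, 3.167, -44.625)

At (3/2, 5/2, -2): F = (2.000, 6.500, -22.750).
Jacobian J = [[-2·y + 5, -2·x, 0], [3, 0, -1], [-2, -6·y, 0]].
At the point, J = [[0.000, -3.000, 0.000], [3.000, 0.000, -1.000], [-2.000, -15.000, 0.000]] (det J = -6.000).
Solving J·Δ = −F gives Δ = (-16.375, 0.667, -42.625).
Then the next iterate is (x, y, z)₁ = (-14.875, 3.167, -44.625).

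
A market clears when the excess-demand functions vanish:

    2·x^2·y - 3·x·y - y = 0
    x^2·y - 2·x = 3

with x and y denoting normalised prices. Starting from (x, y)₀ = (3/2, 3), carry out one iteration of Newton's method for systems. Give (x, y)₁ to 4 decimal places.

(1.7202, 1.9817)

At (3/2, 3): F = (-3.0000, 0.7500).
Jacobian J = [[4·x·y - 3·y, 2·x^2 - 3·x - 1], [2·x·y - 2, x^2]].
At the point, J = [[9.0000, -1.0000], [7.0000, 2.2500]] (det J = 27.2500).
Solving J·Δ = −F gives Δ = (0.2202, -1.0183).
Then the next iterate is (x, y)₁ = (1.7202, 1.9817).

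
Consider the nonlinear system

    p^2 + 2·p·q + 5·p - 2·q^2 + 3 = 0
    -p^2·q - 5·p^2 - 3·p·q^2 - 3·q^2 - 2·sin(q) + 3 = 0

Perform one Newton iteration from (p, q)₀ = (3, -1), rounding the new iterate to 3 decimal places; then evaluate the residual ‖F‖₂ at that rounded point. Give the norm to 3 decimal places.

At (3, -1): F = (19.000, -43.31706).
Jacobian J = [[2·p + 2·q + 5, 2·p - 4·q], [-2·p·q - 10·p - 3·q^2, -p^2 - 6·p·q - 6·q - 2·cos(q)]].
At the point, J = [[9.000, 10.000], [-27.000, 13.91940]] (det J = 395.27456).
Solving J·Δ = −F gives Δ = (-1.765, -0.312).
Then the next iterate is (p, q)₁ = (1.235, -1.312).
Re-evaluating at (1.235, -1.312): F = (4.01690, -12.23324), so ‖F‖₂ = 12.876.

12.876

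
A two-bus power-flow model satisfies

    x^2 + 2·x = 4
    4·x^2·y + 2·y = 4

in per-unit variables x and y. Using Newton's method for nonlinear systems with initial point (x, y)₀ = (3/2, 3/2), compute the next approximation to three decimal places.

At (3/2, 3/2): F = (1.250, 12.500).
Jacobian J = [[2·x + 2, 0], [8·x·y, 4·x^2 + 2]].
At the point, J = [[5.000, 0.000], [18.000, 11.000]] (det J = 55.000).
Solving J·Δ = −F gives Δ = (-0.250, -0.727).
Then the next iterate is (x, y)₁ = (1.250, 0.773).

(1.250, 0.773)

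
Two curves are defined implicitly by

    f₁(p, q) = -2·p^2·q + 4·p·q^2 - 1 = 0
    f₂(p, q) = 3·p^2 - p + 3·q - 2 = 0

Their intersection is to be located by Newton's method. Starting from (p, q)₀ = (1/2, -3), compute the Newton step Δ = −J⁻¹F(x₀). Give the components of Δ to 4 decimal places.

At (1/2, -3): F = (18.5000, -10.7500).
Jacobian J = [[-4·p·q + 4·q^2, -2·p^2 + 8·p·q], [6·p - 1, 3]].
At the point, J = [[42.0000, -12.5000], [2.0000, 3.0000]] (det J = 151.0000).
Solving J·Δ = −F gives Δ = (0.5224, 3.2351).

(0.5224, 3.2351)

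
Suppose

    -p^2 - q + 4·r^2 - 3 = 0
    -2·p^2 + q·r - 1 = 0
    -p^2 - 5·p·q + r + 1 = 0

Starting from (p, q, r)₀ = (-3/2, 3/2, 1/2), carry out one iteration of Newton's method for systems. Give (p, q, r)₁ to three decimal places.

(-0.779, 0.448, 1.134)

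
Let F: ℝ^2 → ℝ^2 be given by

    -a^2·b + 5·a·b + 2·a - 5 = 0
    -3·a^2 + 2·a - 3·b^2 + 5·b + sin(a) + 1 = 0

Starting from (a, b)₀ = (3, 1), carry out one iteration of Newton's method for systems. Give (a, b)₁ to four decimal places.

At (3, 1): F = (7.0000, -17.858880).
Jacobian J = [[-2·a·b + 5·b + 2, -a^2 + 5·a], [-6·a + cos(a) + 2, -6·b + 5]].
At the point, J = [[1.0000, 6.0000], [-16.989992, -1.0000]] (det J = 100.939955).
Solving J·Δ = −F gives Δ = (-0.9922, -1.0013).
Then the next iterate is (a, b)₁ = (2.0078, -0.0013).

(2.0078, -0.0013)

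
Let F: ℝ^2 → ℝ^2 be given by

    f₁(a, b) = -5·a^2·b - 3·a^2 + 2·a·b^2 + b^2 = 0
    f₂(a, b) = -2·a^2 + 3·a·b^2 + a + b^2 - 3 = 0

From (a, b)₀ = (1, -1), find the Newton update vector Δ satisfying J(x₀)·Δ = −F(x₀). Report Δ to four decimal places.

At (1, -1): F = (5.0000, 0.0000).
Jacobian J = [[-10·a·b - 6·a + 2·b^2, -5·a^2 + 4·a·b + 2·b], [-4·a + 3·b^2 + 1, 6·a·b + 2·b]].
At the point, J = [[6.0000, -11.0000], [0.0000, -8.0000]] (det J = -48.0000).
Solving J·Δ = −F gives Δ = (-0.8333, 0.0000).

(-0.8333, 0.0000)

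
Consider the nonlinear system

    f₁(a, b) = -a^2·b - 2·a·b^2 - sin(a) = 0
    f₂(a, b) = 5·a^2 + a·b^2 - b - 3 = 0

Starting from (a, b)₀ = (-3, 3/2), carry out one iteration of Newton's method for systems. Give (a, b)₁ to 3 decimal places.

(-1.434, 0.529)

At (-3, 3/2): F = (0.14112, 33.750).
Jacobian J = [[-2·a·b - 2·b^2 - cos(a), -a^2 - 4·a·b], [10·a + b^2, 2·a·b - 1]].
At the point, J = [[5.48999, 9.000], [-27.750, -10.000]] (det J = 194.85008).
Solving J·Δ = −F gives Δ = (1.566, -0.971).
Then the next iterate is (a, b)₁ = (-1.434, 0.529).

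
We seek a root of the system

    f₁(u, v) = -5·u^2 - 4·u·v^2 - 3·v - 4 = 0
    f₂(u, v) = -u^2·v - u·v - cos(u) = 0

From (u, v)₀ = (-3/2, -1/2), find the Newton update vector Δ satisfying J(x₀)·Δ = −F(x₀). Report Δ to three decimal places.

(0.419, -0.710)

At (-3/2, -1/2): F = (-12.250, 0.30426).
Jacobian J = [[-10·u - 4·v^2, -8·u·v - 3], [-2·u·v - v + sin(u), -u^2 - u]].
At the point, J = [[14.000, -9.000], [-1.99749, -0.750]] (det J = -28.47745).
Solving J·Δ = −F gives Δ = (0.419, -0.710).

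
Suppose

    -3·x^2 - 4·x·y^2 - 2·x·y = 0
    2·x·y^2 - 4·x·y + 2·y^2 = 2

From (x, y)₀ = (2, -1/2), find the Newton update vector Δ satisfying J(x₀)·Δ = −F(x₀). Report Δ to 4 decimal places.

(-0.9747, 0.0759)

At (2, -1/2): F = (-12.0000, 3.5000).
Jacobian J = [[-6·x - 4·y^2 - 2·y, -8·x·y - 2·x], [2·y^2 - 4·y, 4·x·y - 4·x + 4·y]].
At the point, J = [[-12.0000, 4.0000], [2.5000, -14.0000]] (det J = 158.0000).
Solving J·Δ = −F gives Δ = (-0.9747, 0.0759).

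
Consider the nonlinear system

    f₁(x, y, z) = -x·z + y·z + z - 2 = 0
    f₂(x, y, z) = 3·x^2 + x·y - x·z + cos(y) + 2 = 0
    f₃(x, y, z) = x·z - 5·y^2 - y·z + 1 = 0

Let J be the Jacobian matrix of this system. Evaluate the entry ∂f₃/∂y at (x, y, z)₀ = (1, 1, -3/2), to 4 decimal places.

∂f₃/∂y = -10·y - z.
At (1, 1, -3/2) this is -8.5000.

-8.5000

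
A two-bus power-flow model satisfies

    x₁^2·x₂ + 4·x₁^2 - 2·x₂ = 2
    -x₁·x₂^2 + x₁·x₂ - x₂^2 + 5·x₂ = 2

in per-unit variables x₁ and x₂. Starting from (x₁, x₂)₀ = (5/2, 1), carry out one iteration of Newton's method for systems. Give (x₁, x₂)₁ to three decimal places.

At (5/2, 1): F = (27.250, 2.000).
Jacobian J = [[2·x₁·x₂ + 8·x₁, x₁^2 - 2], [-x₂^2 + x₂, -2·x₁·x₂ + x₁ - 2·x₂ + 5]].
At the point, J = [[25.000, 4.250], [0.000, 0.500]] (det J = 12.500).
Solving J·Δ = −F gives Δ = (-0.410, -4.000).
Then the next iterate is (x₁, x₂)₁ = (2.090, -3.000).

(2.090, -3.000)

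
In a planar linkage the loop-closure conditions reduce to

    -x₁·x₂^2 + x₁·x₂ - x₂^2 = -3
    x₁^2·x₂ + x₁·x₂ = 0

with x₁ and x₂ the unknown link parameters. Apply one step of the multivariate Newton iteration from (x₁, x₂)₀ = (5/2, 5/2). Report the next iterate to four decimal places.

(1.3675, 1.9415)

At (5/2, 5/2): F = (-12.6250, 21.8750).
Jacobian J = [[-x₂^2 + x₂, -2·x₁·x₂ + x₁ - 2·x₂], [2·x₁·x₂ + x₂, x₁^2 + x₁]].
At the point, J = [[-3.7500, -15.0000], [15.0000, 8.7500]] (det J = 192.1875).
Solving J·Δ = −F gives Δ = (-1.1325, -0.5585).
Then the next iterate is (x₁, x₂)₁ = (1.3675, 1.9415).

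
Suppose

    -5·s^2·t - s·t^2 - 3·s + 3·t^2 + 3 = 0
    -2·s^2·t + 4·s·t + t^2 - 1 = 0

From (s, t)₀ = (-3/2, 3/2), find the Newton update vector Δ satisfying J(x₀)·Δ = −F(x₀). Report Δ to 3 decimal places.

(0.166, -1.602)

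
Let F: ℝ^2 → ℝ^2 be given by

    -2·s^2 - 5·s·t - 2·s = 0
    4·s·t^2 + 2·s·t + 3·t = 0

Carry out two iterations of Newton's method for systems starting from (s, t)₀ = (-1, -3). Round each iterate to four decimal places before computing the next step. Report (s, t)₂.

(-0.2173, -1.0419)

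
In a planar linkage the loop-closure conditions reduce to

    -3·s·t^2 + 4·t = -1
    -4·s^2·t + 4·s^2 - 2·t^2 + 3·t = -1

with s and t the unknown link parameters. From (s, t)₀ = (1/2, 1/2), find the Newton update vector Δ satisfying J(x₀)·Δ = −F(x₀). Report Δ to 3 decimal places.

(-1.250, -1.425)

At (1/2, 1/2): F = (2.625, 2.500).
Jacobian J = [[-3·t^2, -6·s·t + 4], [-8·s·t + 8·s, -4·s^2 - 4·t + 3]].
At the point, J = [[-0.750, 2.500], [2.000, 0.000]] (det J = -5.000).
Solving J·Δ = −F gives Δ = (-1.250, -1.425).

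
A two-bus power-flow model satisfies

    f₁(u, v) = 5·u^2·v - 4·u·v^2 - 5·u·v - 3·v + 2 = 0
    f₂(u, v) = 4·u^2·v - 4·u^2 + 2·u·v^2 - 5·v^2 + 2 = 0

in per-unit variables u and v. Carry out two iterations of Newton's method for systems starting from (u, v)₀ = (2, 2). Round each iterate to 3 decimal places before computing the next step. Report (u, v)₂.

(1.775, 0.941)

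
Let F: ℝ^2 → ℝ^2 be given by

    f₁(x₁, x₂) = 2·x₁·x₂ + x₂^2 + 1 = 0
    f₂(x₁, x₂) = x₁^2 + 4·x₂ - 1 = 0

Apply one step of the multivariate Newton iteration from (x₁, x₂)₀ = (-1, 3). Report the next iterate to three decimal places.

(0.000, 0.500)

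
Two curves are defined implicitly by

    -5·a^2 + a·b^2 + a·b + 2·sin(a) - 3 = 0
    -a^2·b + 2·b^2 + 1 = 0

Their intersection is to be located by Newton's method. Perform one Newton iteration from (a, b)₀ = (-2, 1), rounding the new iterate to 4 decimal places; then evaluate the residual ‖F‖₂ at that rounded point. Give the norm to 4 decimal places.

40.4437

At (-2, 1): F = (-28.818595, -1.0000).
Jacobian J = [[-10·a + b^2 + b + 2·cos(a), 2·a·b + a], [-2·a·b, -a^2 + 4·b]].
At the point, J = [[21.167706, -6.0000], [4.0000, 0.0000]] (det J = 24.0000).
Solving J·Δ = −F gives Δ = (0.2500, -3.9211).
Then the next iterate is (a, b)₁ = (-1.7500, -2.9211).
Re-evaluating at (-1.7500, -2.9211): F = (-30.100991, 27.011519), so ‖F‖₂ = 40.4437.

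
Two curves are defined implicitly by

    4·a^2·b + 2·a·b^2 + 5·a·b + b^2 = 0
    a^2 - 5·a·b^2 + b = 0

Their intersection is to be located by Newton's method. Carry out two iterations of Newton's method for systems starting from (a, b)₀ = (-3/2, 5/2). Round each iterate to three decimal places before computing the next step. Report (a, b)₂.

(-1.182, 0.614)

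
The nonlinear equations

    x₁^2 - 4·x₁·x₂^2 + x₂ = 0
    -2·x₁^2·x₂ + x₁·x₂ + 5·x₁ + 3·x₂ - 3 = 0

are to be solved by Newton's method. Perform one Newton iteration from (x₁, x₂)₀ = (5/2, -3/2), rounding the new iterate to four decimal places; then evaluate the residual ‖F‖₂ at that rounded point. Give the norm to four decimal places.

7.7139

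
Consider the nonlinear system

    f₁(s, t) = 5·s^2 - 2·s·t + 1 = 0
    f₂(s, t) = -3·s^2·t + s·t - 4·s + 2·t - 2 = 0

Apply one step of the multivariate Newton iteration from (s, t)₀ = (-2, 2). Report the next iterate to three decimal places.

(-0.620, 3.030)

At (-2, 2): F = (29.000, -18.000).
Jacobian J = [[10·s - 2·t, -2·s], [-6·s·t + t - 4, -3·s^2 + s + 2]].
At the point, J = [[-24.000, 4.000], [22.000, -12.000]] (det J = 200.000).
Solving J·Δ = −F gives Δ = (1.380, 1.030).
Then the next iterate is (s, t)₁ = (-0.620, 3.030).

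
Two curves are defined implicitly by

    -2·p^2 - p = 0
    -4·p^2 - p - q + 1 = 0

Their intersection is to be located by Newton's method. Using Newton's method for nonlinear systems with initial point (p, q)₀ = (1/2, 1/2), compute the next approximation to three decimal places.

(0.167, 1.167)

At (1/2, 1/2): F = (-1.000, -1.000).
Jacobian J = [[-4·p - 1, 0], [-8·p - 1, -1]].
At the point, J = [[-3.000, 0.000], [-5.000, -1.000]] (det J = 3.000).
Solving J·Δ = −F gives Δ = (-0.333, 0.667).
Then the next iterate is (p, q)₁ = (0.167, 1.167).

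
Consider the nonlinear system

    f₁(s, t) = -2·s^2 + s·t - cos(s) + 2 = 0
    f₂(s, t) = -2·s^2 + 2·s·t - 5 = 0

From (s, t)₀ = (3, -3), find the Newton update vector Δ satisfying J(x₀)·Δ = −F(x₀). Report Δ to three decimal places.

(-0.599, 5.036)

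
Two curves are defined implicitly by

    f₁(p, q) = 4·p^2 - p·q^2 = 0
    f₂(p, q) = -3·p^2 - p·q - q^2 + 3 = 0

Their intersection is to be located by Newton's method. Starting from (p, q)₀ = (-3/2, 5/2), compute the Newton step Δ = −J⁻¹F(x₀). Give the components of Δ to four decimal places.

(1.1529, 0.3554)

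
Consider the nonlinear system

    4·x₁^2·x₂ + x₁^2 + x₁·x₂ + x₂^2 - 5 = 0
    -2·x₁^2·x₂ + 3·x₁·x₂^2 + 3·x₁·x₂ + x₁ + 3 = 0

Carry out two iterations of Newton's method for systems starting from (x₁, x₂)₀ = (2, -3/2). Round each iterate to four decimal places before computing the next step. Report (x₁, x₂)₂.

At (2, -3/2): F = (-25.7500, 21.5000).
Jacobian J = [[8·x₁·x₂ + 2·x₁ + x₂, 4·x₁^2 + x₁ + 2·x₂], [-4·x₁·x₂ + 3·x₂^2 + 3·x₂ + 1, -2·x₁^2 + 6·x₁·x₂ + 3·x₁]].
At the point, J = [[-21.5000, 15.0000], [15.2500, -20.0000]] (det J = 201.2500).
Solving J·Δ = −F gives Δ = (-0.9565, 0.3457).
Then the next iterate is (x₁, x₂)₁ = (1.0435, -1.1543).
Round to (1.0435, -1.1543) and repeat: F = (-8.810845, 7.114885), J = [[-8.703396, 3.090469], [6.352374, -6.274357]].
Δ = (-0.9519, 0.1702), so (x₁, x₂)₂ = (0.0916, -0.9841).

(0.0916, -0.9841)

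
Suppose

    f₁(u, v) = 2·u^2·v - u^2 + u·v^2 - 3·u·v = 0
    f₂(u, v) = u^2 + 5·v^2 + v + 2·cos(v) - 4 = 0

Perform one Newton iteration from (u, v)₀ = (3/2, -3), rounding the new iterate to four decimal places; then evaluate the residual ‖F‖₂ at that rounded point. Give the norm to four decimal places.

10.4282

At (3/2, -3): F = (11.2500, 38.270015).
Jacobian J = [[4·u·v - 2·u + v^2 - 3·v, 2·u^2 + 2·u·v - 3·u], [2·u, 10·v - 2·sin(v) + 1]].
At the point, J = [[-3.0000, -9.0000], [3.0000, -28.717760]] (det J = 113.153280).
Solving J·Δ = −F gives Δ = (-0.1887, 1.3129).
Then the next iterate is (u, v)₁ = (1.3113, -1.6871).
Re-evaluating at (1.3113, -1.6871): F = (2.847774, 10.031856), so ‖F‖₂ = 10.4282.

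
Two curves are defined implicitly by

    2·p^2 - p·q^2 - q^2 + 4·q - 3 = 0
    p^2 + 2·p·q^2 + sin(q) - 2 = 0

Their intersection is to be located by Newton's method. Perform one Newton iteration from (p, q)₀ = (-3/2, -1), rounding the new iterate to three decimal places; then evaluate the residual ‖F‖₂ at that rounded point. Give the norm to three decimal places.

0.692

At (-3/2, -1): F = (-2.000, -3.59147).
Jacobian J = [[4·p - q^2, -2·p·q - 2·q + 4], [2·p + 2·q^2, 4·p·q + cos(q)]].
At the point, J = [[-7.000, 3.000], [-1.000, 6.54030]] (det J = -42.78212).
Solving J·Δ = −F gives Δ = (-0.054, 0.541).
Then the next iterate is (p, q)₁ = (-1.554, -0.459).
Re-evaluating at (-1.554, -0.459): F = (0.11055, -0.68293), so ‖F‖₂ = 0.692.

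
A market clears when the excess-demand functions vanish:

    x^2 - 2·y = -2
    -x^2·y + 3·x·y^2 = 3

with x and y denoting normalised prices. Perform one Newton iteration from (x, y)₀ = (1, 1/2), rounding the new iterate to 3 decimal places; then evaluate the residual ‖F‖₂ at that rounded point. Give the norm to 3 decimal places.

9.015

At (1, 1/2): F = (2.000, -2.750).
Jacobian J = [[2·x, -2], [-2·x·y + 3·y^2, -x^2 + 6·x·y]].
At the point, J = [[2.000, -2.000], [-0.250, 2.000]] (det J = 3.500).
Solving J·Δ = −F gives Δ = (0.429, 1.429).
Then the next iterate is (x, y)₁ = (1.429, 1.929).
Re-evaluating at (1.429, 1.929): F = (0.18404, 9.01301), so ‖F‖₂ = 9.015.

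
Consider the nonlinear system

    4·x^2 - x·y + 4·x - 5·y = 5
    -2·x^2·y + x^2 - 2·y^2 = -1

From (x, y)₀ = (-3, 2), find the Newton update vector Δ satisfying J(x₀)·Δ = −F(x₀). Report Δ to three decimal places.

At (-3, 2): F = (15.000, -34.000).
Jacobian J = [[8·x - y + 4, -x - 5], [-4·x·y + 2·x, -2·x^2 - 4·y]].
At the point, J = [[-22.000, -2.000], [18.000, -26.000]] (det J = 608.000).
Solving J·Δ = −F gives Δ = (0.753, -0.786).

(0.753, -0.786)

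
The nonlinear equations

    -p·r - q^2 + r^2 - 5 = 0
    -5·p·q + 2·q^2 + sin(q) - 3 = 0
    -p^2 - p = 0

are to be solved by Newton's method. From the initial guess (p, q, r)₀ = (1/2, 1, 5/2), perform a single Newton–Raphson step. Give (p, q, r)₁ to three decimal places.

(0.125, 1.384, 2.685)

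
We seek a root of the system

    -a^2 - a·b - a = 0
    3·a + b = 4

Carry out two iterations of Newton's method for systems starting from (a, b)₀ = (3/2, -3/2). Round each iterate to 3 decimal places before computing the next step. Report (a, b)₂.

At (3/2, -3/2): F = (-1.500, -1.000).
Jacobian J = [[-2·a - b - 1, -a], [3, 1]].
At the point, J = [[-2.500, -1.500], [3.000, 1.000]] (det J = 2.000).
Solving J·Δ = −F gives Δ = (1.500, -3.500).
Then the next iterate is (a, b)₁ = (3.000, -5.000).
Round to (3.000, -5.000) and repeat: F = (3.000, 0.000), J = [[-2.000, -3.000], [3.000, 1.000]].
Δ = (-0.429, 1.286), so (a, b)₂ = (2.571, -3.714).

(2.571, -3.714)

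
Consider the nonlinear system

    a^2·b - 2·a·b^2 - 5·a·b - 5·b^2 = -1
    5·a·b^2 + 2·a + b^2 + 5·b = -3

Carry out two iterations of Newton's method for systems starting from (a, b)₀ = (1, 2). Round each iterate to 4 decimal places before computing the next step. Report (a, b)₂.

(-1.6562, 1.7783)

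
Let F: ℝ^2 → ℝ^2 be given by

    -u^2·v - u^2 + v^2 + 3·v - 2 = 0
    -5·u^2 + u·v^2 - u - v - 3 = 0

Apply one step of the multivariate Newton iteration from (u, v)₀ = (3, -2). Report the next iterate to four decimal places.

(1.7500, -2.2500)

At (3, -2): F = (5.0000, -37.0000).
Jacobian J = [[-2·u·v - 2·u, -u^2 + 2·v + 3], [-10·u + v^2 - 1, 2·u·v - 1]].
At the point, J = [[6.0000, -10.0000], [-27.0000, -13.0000]] (det J = -348.0000).
Solving J·Δ = −F gives Δ = (-1.2500, -0.2500).
Then the next iterate is (u, v)₁ = (1.7500, -2.2500).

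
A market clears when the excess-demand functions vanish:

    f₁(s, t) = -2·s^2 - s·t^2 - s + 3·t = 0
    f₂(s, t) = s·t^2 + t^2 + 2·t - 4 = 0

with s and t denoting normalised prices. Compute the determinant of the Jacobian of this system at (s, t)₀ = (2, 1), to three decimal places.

J = [[-4·s - t^2 - 1, -2·s·t + 3], [t^2, 2·s·t + 2·t + 2]].
At the point, J = [[-10.000, -1.000], [1.000, 8.000]].
det J = -79.000.

-79.000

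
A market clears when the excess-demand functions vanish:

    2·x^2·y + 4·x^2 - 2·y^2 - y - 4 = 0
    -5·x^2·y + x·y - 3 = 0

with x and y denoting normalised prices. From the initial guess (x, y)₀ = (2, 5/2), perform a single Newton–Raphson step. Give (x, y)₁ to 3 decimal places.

At (2, 5/2): F = (17.000, -48.000).
Jacobian J = [[4·x·y + 8·x, 2·x^2 - 4·y - 1], [-10·x·y + y, -5·x^2 + x]].
At the point, J = [[36.000, -3.000], [-47.500, -18.000]] (det J = -790.500).
Solving J·Δ = −F gives Δ = (-0.569, -1.164).
Then the next iterate is (x, y)₁ = (1.431, 1.336).

(1.431, 1.336)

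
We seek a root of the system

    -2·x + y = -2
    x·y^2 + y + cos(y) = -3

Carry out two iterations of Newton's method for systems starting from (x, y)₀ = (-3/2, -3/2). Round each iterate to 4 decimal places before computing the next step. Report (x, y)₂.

(-0.1046, -2.2092)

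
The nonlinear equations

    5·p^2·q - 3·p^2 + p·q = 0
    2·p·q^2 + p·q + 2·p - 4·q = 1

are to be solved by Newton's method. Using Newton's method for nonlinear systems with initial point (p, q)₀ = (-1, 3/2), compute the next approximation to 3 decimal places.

(-1.535, -0.252)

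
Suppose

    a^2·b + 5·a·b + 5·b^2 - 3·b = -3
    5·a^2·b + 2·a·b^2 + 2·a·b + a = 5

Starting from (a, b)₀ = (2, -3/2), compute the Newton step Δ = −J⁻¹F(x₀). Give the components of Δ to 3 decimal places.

(-0.540, 1.261)

At (2, -3/2): F = (-2.250, -30.000).
Jacobian J = [[2·a·b + 5·b, a^2 + 5·a + 10·b - 3], [10·a·b + 2·b^2 + 2·b + 1, 5·a^2 + 4·a·b + 2·a]].
At the point, J = [[-13.500, -4.000], [-27.500, 12.000]] (det J = -272.000).
Solving J·Δ = −F gives Δ = (-0.540, 1.261).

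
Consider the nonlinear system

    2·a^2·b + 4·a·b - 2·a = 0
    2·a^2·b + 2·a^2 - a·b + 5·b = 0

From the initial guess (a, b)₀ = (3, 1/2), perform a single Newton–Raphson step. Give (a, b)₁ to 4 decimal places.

(1.3704, 0.5259)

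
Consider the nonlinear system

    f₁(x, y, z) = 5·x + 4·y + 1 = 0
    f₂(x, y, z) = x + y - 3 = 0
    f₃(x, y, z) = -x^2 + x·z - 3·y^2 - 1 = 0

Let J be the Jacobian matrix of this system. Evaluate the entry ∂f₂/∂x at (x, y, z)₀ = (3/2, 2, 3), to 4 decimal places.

1.0000

∂f₂/∂x = 1.
At (3/2, 2, 3) this is 1.0000.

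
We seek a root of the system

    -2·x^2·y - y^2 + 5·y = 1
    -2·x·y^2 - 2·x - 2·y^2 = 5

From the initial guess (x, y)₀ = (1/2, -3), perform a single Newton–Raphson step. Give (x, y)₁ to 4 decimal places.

(0.7406, -0.8994)

At (1/2, -3): F = (-23.5000, -33.0000).
Jacobian J = [[-4·x·y, -2·x^2 - 2·y + 5], [-2·y^2 - 2, -4·x·y - 4·y]].
At the point, J = [[6.0000, 10.5000], [-20.0000, 18.0000]] (det J = 318.0000).
Solving J·Δ = −F gives Δ = (0.2406, 2.1006).
Then the next iterate is (x, y)₁ = (0.7406, -0.8994).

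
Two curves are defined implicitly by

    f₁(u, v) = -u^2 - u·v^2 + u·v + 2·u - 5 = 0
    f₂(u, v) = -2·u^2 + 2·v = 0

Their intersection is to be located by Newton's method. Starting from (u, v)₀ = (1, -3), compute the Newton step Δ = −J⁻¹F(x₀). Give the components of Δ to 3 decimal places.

(-6.000, -8.000)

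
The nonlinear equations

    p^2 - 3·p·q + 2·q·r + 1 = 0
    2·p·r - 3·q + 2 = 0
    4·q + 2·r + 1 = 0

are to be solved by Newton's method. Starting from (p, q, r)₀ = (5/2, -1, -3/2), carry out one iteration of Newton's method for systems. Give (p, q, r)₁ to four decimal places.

(1.9211, 0.0951, -0.6903)

At (5/2, -1, -3/2): F = (17.7500, -2.5000, -6.0000).
Jacobian J = [[2·p - 3·q, -3·p + 2·r, 2·q], [2·r, -3, 2·p], [0, 4, 2]].
At the point, J = [[8.0000, -10.5000, -2.0000], [-3.0000, -3.0000, 5.0000], [0.0000, 4.0000, 2.0000]] (det J = -247.0000).
Solving J·Δ = −F gives Δ = (-0.5789, 1.0951, 0.8097).
Then the next iterate is (p, q, r)₁ = (1.9211, 0.0951, -0.6903).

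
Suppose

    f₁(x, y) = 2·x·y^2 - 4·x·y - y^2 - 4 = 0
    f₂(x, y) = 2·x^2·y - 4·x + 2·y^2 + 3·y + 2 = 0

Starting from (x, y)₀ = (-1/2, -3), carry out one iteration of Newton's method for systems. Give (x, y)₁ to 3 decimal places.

(-0.228, -1.583)

At (-1/2, -3): F = (-28.000, 11.500).
Jacobian J = [[2·y^2 - 4·y, 4·x·y - 4·x - 2·y], [4·x·y - 4, 2·x^2 + 4·y + 3]].
At the point, J = [[30.000, 14.000], [2.000, -8.500]] (det J = -283.000).
Solving J·Δ = −F gives Δ = (0.272, 1.417).
Then the next iterate is (x, y)₁ = (-0.228, -1.583).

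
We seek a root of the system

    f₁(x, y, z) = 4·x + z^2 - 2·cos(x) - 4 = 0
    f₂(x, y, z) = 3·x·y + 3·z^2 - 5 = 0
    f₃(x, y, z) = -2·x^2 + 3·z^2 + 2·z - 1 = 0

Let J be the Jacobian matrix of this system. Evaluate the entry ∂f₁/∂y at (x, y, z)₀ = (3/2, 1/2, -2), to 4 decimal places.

0.0000

∂f₁/∂y = 0.
At (3/2, 1/2, -2) this is 0.0000.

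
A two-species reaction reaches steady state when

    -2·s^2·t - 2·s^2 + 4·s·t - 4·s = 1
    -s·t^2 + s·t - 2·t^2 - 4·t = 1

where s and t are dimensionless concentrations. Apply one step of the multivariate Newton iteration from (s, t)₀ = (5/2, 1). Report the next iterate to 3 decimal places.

(1.283, 0.333)

At (5/2, 1): F = (-26.000, -7.000).
Jacobian J = [[-4·s·t - 4·s + 4·t - 4, -2·s^2 + 4·s], [-t^2 + t, -2·s·t + s - 4·t - 4]].
At the point, J = [[-20.000, -2.500], [0.000, -10.500]] (det J = 210.000).
Solving J·Δ = −F gives Δ = (-1.217, -0.667).
Then the next iterate is (s, t)₁ = (1.283, 0.333).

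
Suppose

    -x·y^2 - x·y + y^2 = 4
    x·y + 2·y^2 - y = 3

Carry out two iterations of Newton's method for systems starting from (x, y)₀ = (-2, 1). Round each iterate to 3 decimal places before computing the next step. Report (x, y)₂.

At (-2, 1): F = (1.000, -4.000).
Jacobian J = [[-y^2 - y, -2·x·y - x + 2·y], [y, x + 4·y - 1]].
At the point, J = [[-2.000, 8.000], [1.000, 1.000]] (det J = -10.000).
Solving J·Δ = −F gives Δ = (3.300, 0.700).
Then the next iterate is (x, y)₁ = (1.300, 1.700).
Round to (1.300, 1.700) and repeat: F = (-7.077, 3.290), J = [[-4.590, -2.320], [1.700, 7.100]].
Δ = (-1.488, -0.107), so (x, y)₂ = (-0.188, 1.593).

(-0.188, 1.593)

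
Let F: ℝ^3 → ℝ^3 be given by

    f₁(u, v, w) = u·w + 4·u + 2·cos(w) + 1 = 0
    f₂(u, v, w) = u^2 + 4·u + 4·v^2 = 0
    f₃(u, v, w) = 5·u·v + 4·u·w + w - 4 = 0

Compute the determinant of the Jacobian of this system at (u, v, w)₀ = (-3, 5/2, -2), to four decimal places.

-369.1157

J = [[w + 4, 0, u - 2·sin(w)], [2·u + 4, 8·v, 0], [5·v + 4·w, 5·u, 4·u + 1]].
At the point, J = [[2.0000, 0.0000, -1.181405], [-2.0000, 20.0000, 0.0000], [4.5000, -15.0000, -11.0000]].
det J = -369.1157.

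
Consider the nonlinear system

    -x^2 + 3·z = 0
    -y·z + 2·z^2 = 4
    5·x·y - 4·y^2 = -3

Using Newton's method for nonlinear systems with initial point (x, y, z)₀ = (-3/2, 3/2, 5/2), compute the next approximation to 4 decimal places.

At (-3/2, 3/2, 5/2): F = (5.2500, 4.7500, -17.2500).
Jacobian J = [[-2·x, 0, 3], [0, -z, -y + 4·z], [5·y, 5·x - 8·y, 0]].
At the point, J = [[3.0000, 0.0000, 3.0000], [0.0000, -2.5000, 8.5000], [7.5000, -19.5000, 0.0000]] (det J = 553.5000).
Solving J·Δ = −F gives Δ = (-0.8364, -1.2063, -0.9136).
Then the next iterate is (x, y, z)₁ = (-2.3364, 0.2937, 1.5864).

(-2.3364, 0.2937, 1.5864)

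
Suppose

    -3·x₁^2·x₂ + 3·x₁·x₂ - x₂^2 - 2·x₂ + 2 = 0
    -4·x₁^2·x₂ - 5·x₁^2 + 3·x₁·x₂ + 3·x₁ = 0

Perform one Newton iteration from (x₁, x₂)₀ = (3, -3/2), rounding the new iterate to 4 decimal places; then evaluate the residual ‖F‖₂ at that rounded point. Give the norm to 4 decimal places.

At (3, -3/2): F = (29.7500, 4.5000).
Jacobian J = [[-6·x₁·x₂ + 3·x₂, -3·x₁^2 + 3·x₁ - 2·x₂ - 2], [-8·x₁·x₂ - 10·x₁ + 3·x₂ + 3, -4·x₁^2 + 3·x₁]].
At the point, J = [[22.5000, -17.0000], [4.5000, -27.0000]] (det J = -531.0000).
Solving J·Δ = −F gives Δ = (-1.3686, -0.0614).
Then the next iterate is (x₁, x₂)₁ = (1.6314, -1.5614).
Re-evaluating at (1.6314, -1.5614): F = (7.509865, 0.567518), so ‖F‖₂ = 7.5313.

7.5313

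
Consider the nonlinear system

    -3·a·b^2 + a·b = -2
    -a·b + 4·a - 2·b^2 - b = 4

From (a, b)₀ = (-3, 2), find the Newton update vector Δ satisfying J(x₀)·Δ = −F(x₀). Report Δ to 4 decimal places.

(78.0000, 22.6667)

At (-3, 2): F = (32.0000, -20.0000).
Jacobian J = [[-3·b^2 + b, -6·a·b + a], [-b + 4, -a - 4·b - 1]].
At the point, J = [[-10.0000, 33.0000], [2.0000, -6.0000]] (det J = -6.0000).
Solving J·Δ = −F gives Δ = (78.0000, 22.6667).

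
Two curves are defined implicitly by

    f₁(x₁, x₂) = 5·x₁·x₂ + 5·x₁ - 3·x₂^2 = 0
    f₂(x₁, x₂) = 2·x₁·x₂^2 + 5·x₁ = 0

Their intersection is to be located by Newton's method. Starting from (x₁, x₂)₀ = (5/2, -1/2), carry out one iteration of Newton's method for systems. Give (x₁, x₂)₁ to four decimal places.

(0.0384, -0.4578)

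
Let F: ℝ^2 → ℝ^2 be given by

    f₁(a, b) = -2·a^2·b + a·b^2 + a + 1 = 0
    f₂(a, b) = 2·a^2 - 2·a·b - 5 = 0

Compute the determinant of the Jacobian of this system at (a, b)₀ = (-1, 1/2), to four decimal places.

J = [[-4·a·b + b^2 + 1, -2·a^2 + 2·a·b], [4·a - 2·b, -2·a]].
At the point, J = [[3.2500, -3.0000], [-5.0000, 2.0000]].
det J = -8.5000.

-8.5000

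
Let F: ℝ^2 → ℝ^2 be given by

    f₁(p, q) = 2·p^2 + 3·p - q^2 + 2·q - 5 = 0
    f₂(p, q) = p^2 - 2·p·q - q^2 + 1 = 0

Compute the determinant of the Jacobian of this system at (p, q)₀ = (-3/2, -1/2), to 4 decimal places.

-6.0000

J = [[4·p + 3, -2·q + 2], [2·p - 2·q, -2·p - 2·q]].
At the point, J = [[-3.0000, 3.0000], [-2.0000, 4.0000]].
det J = -6.0000.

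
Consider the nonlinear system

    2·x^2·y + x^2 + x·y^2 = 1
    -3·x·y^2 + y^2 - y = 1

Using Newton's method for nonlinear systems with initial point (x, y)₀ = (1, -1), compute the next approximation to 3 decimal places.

(0.000, -1.333)

At (1, -1): F = (-1.000, -2.000).
Jacobian J = [[4·x·y + 2·x + y^2, 2·x^2 + 2·x·y], [-3·y^2, -6·x·y + 2·y - 1]].
At the point, J = [[-1.000, 0.000], [-3.000, 3.000]] (det J = -3.000).
Solving J·Δ = −F gives Δ = (-1.000, -0.333).
Then the next iterate is (x, y)₁ = (0.000, -1.333).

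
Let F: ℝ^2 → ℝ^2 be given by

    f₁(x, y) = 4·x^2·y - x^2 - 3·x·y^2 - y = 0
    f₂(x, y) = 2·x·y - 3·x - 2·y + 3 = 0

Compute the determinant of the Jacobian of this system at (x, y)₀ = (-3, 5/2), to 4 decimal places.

422.0000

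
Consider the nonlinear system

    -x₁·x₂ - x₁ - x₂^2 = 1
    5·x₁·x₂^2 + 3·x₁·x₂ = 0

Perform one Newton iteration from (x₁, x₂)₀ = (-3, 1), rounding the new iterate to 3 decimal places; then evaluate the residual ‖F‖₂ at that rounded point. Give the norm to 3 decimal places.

At (-3, 1): F = (4.000, -24.000).
Jacobian J = [[-x₂ - 1, -x₁ - 2·x₂], [5·x₂^2 + 3·x₂, 10·x₁·x₂ + 3·x₁]].
At the point, J = [[-2.000, 1.000], [8.000, -39.000]] (det J = 70.000).
Solving J·Δ = −F gives Δ = (1.886, -0.229).
Then the next iterate is (x₁, x₂)₁ = (-1.114, 0.771).
Re-evaluating at (-1.114, 0.771): F = (0.37845, -5.88772), so ‖F‖₂ = 5.900.

5.900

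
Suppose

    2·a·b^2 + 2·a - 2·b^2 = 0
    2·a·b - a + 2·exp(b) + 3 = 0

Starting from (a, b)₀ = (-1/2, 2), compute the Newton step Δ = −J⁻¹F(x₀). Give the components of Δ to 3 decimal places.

(-0.093, -1.161)

At (-1/2, 2): F = (-13.000, 16.27811).
Jacobian J = [[2·b^2 + 2, 4·a·b - 4·b], [2·b - 1, 2·a + 2·exp(b)]].
At the point, J = [[10.000, -12.000], [3.000, 13.77811]] (det J = 173.78112).
Solving J·Δ = −F gives Δ = (-0.093, -1.161).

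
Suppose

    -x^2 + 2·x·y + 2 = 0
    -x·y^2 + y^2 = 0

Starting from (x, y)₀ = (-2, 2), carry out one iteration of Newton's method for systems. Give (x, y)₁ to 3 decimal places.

At (-2, 2): F = (-10.000, 12.000).
Jacobian J = [[-2·x + 2·y, 2·x], [-y^2, -2·x·y + 2·y]].
At the point, J = [[8.000, -4.000], [-4.000, 12.000]] (det J = 80.000).
Solving J·Δ = −F gives Δ = (0.900, -0.700).
Then the next iterate is (x, y)₁ = (-1.100, 1.300).

(-1.100, 1.300)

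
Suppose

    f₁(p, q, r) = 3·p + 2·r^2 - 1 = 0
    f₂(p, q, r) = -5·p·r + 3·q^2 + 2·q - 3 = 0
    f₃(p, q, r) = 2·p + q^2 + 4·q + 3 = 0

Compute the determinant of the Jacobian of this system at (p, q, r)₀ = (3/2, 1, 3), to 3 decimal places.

J = [[3, 0, 4·r], [-5·r, 6·q + 2, -5·p], [2, 2·q + 4, 0]].
At the point, J = [[3.000, 0.000, 12.000], [-15.000, 8.000, -7.500], [2.000, 6.000, 0.000]].
det J = -1137.000.

-1137.000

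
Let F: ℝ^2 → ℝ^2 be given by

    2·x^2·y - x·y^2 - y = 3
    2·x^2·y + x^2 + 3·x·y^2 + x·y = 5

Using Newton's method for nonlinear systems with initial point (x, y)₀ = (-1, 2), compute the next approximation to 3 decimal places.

(-1.330, 0.607)

At (-1, 2): F = (3.000, -14.000).
Jacobian J = [[4·x·y - y^2, 2·x^2 - 2·x·y - 1], [4·x·y + 2·x + 3·y^2 + y, 2·x^2 + 6·x·y + x]].
At the point, J = [[-12.000, 5.000], [4.000, -11.000]] (det J = 112.000).
Solving J·Δ = −F gives Δ = (-0.330, -1.393).
Then the next iterate is (x, y)₁ = (-1.330, 0.607).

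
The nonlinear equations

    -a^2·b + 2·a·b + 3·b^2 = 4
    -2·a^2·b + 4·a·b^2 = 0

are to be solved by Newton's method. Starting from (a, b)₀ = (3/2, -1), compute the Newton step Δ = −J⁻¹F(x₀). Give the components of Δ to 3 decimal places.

(-2.333, -0.778)

At (3/2, -1): F = (-1.750, 10.500).
Jacobian J = [[-2·a·b + 2·b, -a^2 + 2·a + 6·b], [-4·a·b + 4·b^2, -2·a^2 + 8·a·b]].
At the point, J = [[1.000, -5.250], [10.000, -16.500]] (det J = 36.000).
Solving J·Δ = −F gives Δ = (-2.333, -0.778).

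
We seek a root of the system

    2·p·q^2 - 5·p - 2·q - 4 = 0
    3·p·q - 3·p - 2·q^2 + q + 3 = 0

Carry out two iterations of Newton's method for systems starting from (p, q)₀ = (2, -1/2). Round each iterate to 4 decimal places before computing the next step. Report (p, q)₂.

(-0.3757, -1.6089)

At (2, -1/2): F = (-12.0000, -7.0000).
Jacobian J = [[2·q^2 - 5, 4·p·q - 2], [3·q - 3, 3·p - 4·q + 1]].
At the point, J = [[-4.5000, -6.0000], [-4.5000, 9.0000]] (det J = -67.5000).
Solving J·Δ = −F gives Δ = (-2.2222, -0.3333).
Then the next iterate is (p, q)₁ = (-0.2222, -0.8333).
Round to (-0.2222, -0.8333) and repeat: F = (-1.530986, 2.0000), J = [[-3.611222, -1.259363], [-5.4999, 3.6666]].
Δ = (-0.1535, -0.7756), so (p, q)₂ = (-0.3757, -1.6089).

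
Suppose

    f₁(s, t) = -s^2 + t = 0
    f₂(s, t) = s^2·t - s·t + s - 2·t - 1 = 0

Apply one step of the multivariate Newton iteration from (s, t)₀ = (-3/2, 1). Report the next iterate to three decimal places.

(-1.326, 1.727)

At (-3/2, 1): F = (-1.250, -0.750).
Jacobian J = [[-2·s, 1], [2·s·t - t + 1, s^2 - s - 2]].
At the point, J = [[3.000, 1.000], [-3.000, 1.750]] (det J = 8.250).
Solving J·Δ = −F gives Δ = (0.174, 0.727).
Then the next iterate is (s, t)₁ = (-1.326, 1.727).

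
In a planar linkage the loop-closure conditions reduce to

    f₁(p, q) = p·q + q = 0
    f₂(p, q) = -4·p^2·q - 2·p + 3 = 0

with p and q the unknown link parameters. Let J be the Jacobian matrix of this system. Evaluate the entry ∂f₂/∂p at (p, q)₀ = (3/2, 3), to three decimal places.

∂f₂/∂p = -8·p·q - 2.
At (3/2, 3) this is -38.000.

-38.000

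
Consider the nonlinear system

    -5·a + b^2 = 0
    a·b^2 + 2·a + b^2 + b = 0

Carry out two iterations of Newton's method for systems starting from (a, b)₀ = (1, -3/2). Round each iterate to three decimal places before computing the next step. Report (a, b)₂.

At (1, -3/2): F = (-2.750, 5.000).
Jacobian J = [[-5, 2·b], [b^2 + 2, 2·a·b + 2·b + 1]].
At the point, J = [[-5.000, -3.000], [4.250, -5.000]] (det J = 37.750).
Solving J·Δ = −F gives Δ = (-0.762, 0.353).
Then the next iterate is (a, b)₁ = (0.238, -1.147).
Round to (0.238, -1.147) and repeat: F = (0.12561, 0.95772), J = [[-5.000, -2.294], [3.31561, -1.83997]].
Δ = (-0.117, 0.310), so (a, b)₂ = (0.121, -0.837).

(0.121, -0.837)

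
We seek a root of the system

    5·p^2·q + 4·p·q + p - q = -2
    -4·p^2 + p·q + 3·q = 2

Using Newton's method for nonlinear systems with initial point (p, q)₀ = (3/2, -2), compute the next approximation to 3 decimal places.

(-1.689, -7.475)

At (3/2, -2): F = (-29.000, -20.000).
Jacobian J = [[10·p·q + 4·q + 1, 5·p^2 + 4·p - 1], [-8·p + q, p + 3]].
At the point, J = [[-37.000, 16.250], [-14.000, 4.500]] (det J = 61.000).
Solving J·Δ = −F gives Δ = (-3.189, -5.475).
Then the next iterate is (p, q)₁ = (-1.689, -7.475).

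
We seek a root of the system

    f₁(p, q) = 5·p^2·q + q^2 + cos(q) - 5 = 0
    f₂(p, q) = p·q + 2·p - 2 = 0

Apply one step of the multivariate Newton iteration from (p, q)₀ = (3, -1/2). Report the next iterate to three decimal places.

At (3, -1/2): F = (-26.37242, 2.500).
Jacobian J = [[10·p·q, 5·p^2 + 2·q - sin(q)], [q + 2, p]].
At the point, J = [[-15.000, 44.47943], [1.500, 3.000]] (det J = -111.71914).
Solving J·Δ = −F gives Δ = (-1.704, 0.018).
Then the next iterate is (p, q)₁ = (1.296, -0.482).

(1.296, -0.482)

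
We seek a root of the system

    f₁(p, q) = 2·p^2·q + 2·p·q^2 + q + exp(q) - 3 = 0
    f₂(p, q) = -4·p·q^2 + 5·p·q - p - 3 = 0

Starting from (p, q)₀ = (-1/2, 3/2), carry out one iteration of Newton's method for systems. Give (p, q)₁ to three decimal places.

(-1.319, 1.415)

At (-1/2, 3/2): F = (1.48169, -1.750).
Jacobian J = [[4·p·q + 2·q^2, 2·p^2 + 4·p·q + exp(q) + 1], [-4·q^2 + 5·q - 1, -8·p·q + 5·p]].
At the point, J = [[1.500, 2.98169], [-2.500, 3.500]] (det J = 12.70422).
Solving J·Δ = −F gives Δ = (-0.819, -0.085).
Then the next iterate is (p, q)₁ = (-1.319, 1.415).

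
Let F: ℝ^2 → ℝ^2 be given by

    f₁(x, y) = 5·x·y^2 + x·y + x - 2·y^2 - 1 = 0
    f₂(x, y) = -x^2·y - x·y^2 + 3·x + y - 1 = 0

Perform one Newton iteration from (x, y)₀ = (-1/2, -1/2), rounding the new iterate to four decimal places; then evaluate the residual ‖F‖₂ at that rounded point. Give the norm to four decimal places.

At (-1/2, -1/2): F = (-2.3750, -2.7500).
Jacobian J = [[5·y^2 + y + 1, 10·x·y + x - 4·y], [-2·x·y - y^2 + 3, -x^2 - 2·x·y + 1]].
At the point, J = [[1.7500, 4.0000], [2.2500, 0.2500]] (det J = -8.5625).
Solving J·Δ = −F gives Δ = (1.2153, 0.0620).
Then the next iterate is (x, y)₁ = (0.7153, -0.4380).
Re-evaluating at (0.7153, -0.4380): F = (-0.295559, 0.794778), so ‖F‖₂ = 0.8480.

0.8480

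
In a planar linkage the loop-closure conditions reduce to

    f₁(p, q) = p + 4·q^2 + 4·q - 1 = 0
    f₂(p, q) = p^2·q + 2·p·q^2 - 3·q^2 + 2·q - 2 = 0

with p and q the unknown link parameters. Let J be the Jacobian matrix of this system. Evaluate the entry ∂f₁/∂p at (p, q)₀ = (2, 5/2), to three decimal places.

1.000

∂f₁/∂p = 1.
At (2, 5/2) this is 1.000.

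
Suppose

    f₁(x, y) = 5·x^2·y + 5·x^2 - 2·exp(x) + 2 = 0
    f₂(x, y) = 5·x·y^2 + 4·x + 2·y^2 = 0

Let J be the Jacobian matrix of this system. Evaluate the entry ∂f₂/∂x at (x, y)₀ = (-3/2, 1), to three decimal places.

9.000

∂f₂/∂x = 5·y^2 + 4.
At (-3/2, 1) this is 9.000.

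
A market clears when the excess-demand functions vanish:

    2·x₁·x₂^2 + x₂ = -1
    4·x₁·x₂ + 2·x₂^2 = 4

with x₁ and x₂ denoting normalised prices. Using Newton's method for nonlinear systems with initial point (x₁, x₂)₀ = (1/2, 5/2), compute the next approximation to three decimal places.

(0.100, 1.708)

At (1/2, 5/2): F = (9.750, 13.500).
Jacobian J = [[2·x₂^2, 4·x₁·x₂ + 1], [4·x₂, 4·x₁ + 4·x₂]].
At the point, J = [[12.500, 6.000], [10.000, 12.000]] (det J = 90.000).
Solving J·Δ = −F gives Δ = (-0.400, -0.792).
Then the next iterate is (x₁, x₂)₁ = (0.100, 1.708).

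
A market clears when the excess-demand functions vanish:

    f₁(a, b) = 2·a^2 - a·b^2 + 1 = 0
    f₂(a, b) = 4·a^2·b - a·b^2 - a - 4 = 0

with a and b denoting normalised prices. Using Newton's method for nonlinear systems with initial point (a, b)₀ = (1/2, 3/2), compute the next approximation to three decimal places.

(2.000, 1.500)

At (1/2, 3/2): F = (0.375, -4.125).
Jacobian J = [[4·a - b^2, -2·a·b], [8·a·b - b^2 - 1, 4·a^2 - 2·a·b]].
At the point, J = [[-0.250, -1.500], [2.750, -0.500]] (det J = 4.250).
Solving J·Δ = −F gives Δ = (1.500, 0.000).
Then the next iterate is (a, b)₁ = (2.000, 1.500).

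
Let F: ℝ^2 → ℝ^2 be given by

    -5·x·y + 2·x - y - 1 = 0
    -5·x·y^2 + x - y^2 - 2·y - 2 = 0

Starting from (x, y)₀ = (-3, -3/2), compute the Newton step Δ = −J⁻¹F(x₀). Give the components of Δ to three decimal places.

At (-3, -3/2): F = (-28.000, 29.500).
Jacobian J = [[-5·y + 2, -5·x - 1], [-5·y^2 + 1, -10·x·y - 2·y - 2]].
At the point, J = [[9.500, 14.000], [-10.250, -44.000]] (det J = -274.500).
Solving J·Δ = −F gives Δ = (2.984, -0.025).

(2.984, -0.025)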